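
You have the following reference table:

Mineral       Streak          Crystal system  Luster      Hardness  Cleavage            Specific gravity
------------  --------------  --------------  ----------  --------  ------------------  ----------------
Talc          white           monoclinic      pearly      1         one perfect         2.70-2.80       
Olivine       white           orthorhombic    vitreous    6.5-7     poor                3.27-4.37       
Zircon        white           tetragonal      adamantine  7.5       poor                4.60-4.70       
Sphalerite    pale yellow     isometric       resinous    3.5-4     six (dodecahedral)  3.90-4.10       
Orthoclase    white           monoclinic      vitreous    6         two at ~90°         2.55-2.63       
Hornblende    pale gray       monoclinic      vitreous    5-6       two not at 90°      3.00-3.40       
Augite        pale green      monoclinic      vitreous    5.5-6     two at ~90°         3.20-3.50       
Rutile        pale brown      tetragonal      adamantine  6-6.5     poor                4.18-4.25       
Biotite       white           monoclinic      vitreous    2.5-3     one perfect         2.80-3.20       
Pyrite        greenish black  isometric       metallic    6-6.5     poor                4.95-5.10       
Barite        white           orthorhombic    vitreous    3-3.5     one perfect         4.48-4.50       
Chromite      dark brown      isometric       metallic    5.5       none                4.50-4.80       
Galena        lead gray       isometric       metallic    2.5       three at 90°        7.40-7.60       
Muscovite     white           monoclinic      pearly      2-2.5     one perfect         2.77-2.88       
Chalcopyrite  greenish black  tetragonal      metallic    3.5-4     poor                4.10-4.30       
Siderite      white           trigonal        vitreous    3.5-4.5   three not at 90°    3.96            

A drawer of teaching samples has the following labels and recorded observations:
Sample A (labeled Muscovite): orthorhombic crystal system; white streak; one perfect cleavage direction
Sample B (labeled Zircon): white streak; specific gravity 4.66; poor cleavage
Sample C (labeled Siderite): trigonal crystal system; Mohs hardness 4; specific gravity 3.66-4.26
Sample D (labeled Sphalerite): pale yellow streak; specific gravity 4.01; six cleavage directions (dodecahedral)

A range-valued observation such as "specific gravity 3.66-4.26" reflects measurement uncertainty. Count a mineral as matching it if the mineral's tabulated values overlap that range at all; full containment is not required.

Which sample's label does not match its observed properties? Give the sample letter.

A

Sample A: orthorhombic crystal system is outside the reference for Muscovite (monoclinic system) — mislabeled.
Sample B: nothing contradicts Zircon.
Sample C: nothing contradicts Siderite.
Sample D: nothing contradicts Sphalerite.
Only sample A is inconsistent with its label.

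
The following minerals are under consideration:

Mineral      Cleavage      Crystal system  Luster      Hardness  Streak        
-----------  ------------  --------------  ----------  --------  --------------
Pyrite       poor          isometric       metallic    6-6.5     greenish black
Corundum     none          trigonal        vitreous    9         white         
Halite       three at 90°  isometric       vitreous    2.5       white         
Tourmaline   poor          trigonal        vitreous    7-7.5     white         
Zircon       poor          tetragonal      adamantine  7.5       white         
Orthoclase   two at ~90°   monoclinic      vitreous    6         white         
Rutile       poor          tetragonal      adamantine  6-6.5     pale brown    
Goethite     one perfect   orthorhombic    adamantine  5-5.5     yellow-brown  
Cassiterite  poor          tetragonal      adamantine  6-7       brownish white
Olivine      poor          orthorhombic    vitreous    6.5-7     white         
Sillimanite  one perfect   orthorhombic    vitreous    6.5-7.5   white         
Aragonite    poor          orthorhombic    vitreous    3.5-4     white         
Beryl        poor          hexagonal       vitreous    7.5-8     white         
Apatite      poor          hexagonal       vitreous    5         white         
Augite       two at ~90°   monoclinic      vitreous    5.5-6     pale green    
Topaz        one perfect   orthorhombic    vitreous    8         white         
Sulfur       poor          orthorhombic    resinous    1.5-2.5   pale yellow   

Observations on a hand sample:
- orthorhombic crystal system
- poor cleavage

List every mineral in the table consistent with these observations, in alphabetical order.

Aragonite, Olivine, Sulfur

Orthorhombic crystal system: only Goethite, Olivine, Sillimanite, Aragonite, Topaz, Sulfur remain.
Poor cleavage excludes Goethite, Sillimanite, Topaz.
Consistent with every observation: Aragonite, Olivine, Sulfur.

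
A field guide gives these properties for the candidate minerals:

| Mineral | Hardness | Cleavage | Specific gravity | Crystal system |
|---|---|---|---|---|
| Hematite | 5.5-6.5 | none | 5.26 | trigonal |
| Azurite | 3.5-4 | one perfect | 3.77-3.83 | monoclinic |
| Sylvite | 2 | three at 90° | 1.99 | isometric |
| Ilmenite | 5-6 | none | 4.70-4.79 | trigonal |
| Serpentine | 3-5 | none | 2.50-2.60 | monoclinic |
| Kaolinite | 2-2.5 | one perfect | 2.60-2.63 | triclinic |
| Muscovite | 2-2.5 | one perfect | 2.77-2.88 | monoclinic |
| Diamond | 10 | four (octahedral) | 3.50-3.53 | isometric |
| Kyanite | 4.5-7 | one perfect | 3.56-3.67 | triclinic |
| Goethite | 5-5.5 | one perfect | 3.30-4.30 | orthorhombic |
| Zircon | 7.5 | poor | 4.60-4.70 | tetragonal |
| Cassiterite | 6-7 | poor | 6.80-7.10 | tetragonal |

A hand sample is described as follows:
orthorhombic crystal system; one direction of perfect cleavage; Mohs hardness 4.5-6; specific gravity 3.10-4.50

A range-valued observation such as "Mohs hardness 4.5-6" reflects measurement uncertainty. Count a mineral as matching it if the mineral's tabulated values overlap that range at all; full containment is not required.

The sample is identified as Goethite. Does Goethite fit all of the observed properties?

Yes

Orthorhombic crystal system — fits Goethite (orthorhombic system).
One direction of perfect cleavage — fits Goethite (cleavage one perfect).
Mohs hardness 4.5-6 — fits Goethite (hardness 5-5.5).
Specific gravity 3.10-4.50 — fits Goethite (SG 3.30-4.30).
Nothing contradicts Goethite.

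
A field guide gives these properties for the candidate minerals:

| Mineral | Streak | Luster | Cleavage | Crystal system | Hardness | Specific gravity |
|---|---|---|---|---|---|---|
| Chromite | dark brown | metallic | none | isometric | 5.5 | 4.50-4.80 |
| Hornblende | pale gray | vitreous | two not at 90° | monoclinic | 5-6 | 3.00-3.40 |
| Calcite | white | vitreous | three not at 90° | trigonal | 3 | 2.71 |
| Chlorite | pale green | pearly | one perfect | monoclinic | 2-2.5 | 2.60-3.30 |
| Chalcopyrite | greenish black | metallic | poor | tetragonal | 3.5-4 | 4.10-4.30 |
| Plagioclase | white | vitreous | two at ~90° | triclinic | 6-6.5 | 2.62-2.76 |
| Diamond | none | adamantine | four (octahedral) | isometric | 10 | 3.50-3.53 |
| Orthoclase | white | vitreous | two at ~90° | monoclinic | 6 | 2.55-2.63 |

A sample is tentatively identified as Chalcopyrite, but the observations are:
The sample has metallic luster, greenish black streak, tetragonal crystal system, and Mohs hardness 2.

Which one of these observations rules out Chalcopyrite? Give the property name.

Metallic luster: Chalcopyrite has metallic luster — matches.
Greenish black streak: Chalcopyrite has greenish black streak — matches.
Tetragonal crystal system: Chalcopyrite has tetragonal system — matches.
Mohs hardness 2: Chalcopyrite has hardness 3.5-4 — does not match.
The hardness is the one property that does not fit.

hardness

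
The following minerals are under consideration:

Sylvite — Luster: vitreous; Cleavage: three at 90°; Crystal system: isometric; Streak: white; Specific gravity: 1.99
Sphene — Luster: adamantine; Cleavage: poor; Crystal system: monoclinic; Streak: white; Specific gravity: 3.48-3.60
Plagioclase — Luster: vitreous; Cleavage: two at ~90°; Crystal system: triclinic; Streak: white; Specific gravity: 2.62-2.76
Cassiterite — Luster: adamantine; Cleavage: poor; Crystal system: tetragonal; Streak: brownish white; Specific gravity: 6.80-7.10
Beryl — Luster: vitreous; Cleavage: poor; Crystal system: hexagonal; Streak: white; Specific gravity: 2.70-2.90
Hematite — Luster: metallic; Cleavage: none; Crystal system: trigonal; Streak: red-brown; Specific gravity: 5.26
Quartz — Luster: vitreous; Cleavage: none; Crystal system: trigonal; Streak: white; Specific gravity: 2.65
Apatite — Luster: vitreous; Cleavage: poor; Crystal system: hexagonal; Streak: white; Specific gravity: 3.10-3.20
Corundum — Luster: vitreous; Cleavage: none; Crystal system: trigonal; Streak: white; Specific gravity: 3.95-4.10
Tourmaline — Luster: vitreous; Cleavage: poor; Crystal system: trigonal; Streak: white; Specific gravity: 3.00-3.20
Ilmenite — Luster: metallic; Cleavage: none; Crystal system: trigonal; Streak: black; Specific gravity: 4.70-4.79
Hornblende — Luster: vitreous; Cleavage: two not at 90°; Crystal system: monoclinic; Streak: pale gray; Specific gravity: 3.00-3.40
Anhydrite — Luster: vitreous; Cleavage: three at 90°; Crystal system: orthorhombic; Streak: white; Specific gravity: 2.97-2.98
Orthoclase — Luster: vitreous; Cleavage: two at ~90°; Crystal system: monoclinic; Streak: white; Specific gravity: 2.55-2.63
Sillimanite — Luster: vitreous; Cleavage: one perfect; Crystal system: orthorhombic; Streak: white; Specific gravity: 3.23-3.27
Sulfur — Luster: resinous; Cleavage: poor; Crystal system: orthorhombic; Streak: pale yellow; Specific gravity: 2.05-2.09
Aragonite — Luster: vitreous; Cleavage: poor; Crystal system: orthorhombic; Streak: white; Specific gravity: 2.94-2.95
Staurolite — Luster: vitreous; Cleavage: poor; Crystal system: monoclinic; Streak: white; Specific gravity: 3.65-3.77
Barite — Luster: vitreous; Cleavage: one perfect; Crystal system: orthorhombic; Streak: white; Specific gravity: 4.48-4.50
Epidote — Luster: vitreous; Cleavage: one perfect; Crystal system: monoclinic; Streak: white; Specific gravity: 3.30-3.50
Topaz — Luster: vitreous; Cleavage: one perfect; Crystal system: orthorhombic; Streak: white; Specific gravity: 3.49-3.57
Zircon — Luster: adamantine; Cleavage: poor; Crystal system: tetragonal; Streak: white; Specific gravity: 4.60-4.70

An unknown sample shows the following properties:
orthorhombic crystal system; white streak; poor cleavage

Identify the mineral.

Aragonite

Orthorhombic crystal system: narrows the field to Anhydrite, Sillimanite, Sulfur, Aragonite, Barite, Topaz.
White streak excludes Sulfur.
Poor cleavage: leaves Aragonite.
Aragonite is the sole remaining match.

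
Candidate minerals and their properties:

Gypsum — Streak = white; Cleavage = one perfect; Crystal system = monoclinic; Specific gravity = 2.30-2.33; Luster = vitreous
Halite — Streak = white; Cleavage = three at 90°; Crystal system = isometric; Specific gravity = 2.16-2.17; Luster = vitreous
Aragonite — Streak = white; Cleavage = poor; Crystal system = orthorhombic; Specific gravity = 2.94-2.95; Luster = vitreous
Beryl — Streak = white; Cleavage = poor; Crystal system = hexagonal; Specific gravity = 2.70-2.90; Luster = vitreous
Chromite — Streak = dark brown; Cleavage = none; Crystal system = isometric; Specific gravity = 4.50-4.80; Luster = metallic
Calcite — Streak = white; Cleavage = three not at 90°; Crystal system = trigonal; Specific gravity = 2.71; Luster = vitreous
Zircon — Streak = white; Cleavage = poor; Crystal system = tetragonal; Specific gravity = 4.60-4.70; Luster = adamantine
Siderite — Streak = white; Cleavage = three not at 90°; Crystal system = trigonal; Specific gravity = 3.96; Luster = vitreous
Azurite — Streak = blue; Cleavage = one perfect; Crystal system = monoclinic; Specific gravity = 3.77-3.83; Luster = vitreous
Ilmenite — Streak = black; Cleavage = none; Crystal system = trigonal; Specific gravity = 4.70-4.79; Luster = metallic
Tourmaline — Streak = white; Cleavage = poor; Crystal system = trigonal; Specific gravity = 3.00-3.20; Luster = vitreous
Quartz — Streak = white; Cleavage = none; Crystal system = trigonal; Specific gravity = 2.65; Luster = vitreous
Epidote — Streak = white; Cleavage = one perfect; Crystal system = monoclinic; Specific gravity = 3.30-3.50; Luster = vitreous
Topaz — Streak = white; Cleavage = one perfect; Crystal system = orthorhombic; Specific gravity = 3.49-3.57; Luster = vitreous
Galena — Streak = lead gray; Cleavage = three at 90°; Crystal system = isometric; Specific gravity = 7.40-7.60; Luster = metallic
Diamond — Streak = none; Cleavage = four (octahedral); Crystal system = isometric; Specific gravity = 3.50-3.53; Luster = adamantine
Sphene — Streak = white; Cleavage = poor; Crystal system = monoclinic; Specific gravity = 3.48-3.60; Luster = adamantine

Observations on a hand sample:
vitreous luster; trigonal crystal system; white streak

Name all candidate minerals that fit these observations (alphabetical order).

Vitreous luster eliminates Chromite, Zircon, Ilmenite, Galena, Diamond, Sphene.
Trigonal crystal system: narrows the field to Calcite, Siderite, Tourmaline, Quartz.
White streak: all remaining candidates fit.
The minerals that satisfy all observations are Calcite, Quartz, Siderite, Tourmaline.

Calcite, Quartz, Siderite, Tourmaline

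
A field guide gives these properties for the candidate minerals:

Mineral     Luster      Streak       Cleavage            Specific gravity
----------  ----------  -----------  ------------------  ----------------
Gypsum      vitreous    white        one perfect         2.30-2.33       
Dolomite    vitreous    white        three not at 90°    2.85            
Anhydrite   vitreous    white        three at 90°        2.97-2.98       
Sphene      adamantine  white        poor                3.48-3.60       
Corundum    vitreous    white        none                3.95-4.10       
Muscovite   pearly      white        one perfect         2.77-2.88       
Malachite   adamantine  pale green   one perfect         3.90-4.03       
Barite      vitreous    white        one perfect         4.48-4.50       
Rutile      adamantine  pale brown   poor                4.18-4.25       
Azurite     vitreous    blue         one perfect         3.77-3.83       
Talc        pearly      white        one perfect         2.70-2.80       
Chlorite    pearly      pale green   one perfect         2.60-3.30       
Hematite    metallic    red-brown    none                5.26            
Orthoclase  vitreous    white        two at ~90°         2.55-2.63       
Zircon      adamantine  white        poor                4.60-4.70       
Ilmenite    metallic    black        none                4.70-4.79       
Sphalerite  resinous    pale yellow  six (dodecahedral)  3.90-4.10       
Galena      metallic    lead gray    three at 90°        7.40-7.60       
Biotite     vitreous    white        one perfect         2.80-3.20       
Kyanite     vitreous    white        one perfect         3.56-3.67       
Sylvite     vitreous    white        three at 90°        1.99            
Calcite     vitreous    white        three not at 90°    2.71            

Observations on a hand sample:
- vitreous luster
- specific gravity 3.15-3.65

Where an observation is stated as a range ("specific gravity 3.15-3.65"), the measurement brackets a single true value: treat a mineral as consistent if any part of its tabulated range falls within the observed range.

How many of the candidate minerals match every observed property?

Vitreous luster: narrows the field to Gypsum, Dolomite, Anhydrite, Corundum, Barite, Azurite, Orthoclase, Biotite, Kyanite, Sylvite, Calcite.
Specific gravity 3.15-3.65: Biotite, Kyanite remain.
The minerals that satisfy all observations are Biotite, Kyanite.
That is 2 minerals.

2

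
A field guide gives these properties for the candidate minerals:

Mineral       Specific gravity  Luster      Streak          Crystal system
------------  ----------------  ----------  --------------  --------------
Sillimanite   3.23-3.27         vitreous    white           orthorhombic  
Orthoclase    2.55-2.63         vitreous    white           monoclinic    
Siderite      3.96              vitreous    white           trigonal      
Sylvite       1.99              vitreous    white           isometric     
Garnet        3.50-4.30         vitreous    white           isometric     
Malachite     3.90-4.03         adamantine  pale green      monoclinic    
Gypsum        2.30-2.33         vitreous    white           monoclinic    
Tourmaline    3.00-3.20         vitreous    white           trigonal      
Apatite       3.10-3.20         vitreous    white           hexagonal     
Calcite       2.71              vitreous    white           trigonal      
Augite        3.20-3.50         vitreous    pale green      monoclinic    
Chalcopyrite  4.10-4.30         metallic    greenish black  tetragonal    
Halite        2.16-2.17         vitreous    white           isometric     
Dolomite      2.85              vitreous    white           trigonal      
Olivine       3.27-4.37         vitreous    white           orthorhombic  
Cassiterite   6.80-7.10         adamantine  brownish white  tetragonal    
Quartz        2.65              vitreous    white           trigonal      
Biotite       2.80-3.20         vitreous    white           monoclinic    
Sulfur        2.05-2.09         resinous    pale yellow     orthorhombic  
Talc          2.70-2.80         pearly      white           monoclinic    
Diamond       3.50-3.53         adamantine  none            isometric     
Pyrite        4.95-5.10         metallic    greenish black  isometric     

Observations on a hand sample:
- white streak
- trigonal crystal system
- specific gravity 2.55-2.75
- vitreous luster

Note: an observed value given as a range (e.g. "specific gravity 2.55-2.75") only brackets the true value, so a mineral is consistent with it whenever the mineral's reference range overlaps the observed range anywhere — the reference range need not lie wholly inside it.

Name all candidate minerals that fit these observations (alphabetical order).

White streak: Sillimanite, Orthoclase, Siderite, Sylvite, Garnet, Gypsum, Tourmaline, Apatite, Calcite, Halite, Dolomite, Olivine, Quartz, Biotite, Talc remain.
Trigonal crystal system: only Siderite, Tourmaline, Calcite, Dolomite, Quartz remain.
Specific gravity 2.55-2.75: narrows the field to Calcite, Quartz.
Vitreous luster: consistent with all remaining minerals.
Consistent with every observation: Calcite, Quartz.

Calcite, Quartz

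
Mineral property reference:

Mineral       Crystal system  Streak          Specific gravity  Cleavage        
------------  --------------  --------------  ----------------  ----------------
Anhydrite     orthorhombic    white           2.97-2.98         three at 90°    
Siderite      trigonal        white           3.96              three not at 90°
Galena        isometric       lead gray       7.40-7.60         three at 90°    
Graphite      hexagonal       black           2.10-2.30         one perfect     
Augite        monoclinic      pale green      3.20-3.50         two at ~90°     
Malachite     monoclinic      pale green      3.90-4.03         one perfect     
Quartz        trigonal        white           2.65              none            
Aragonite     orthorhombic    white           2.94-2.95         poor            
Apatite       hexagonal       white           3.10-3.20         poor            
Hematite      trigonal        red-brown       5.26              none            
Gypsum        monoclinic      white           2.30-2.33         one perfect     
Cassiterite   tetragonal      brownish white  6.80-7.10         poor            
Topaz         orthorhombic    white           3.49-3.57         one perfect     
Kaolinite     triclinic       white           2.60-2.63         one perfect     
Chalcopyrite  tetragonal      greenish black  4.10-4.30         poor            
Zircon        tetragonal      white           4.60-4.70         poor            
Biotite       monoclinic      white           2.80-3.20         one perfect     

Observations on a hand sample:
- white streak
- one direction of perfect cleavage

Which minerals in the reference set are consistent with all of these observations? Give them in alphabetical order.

White streak: leaves Anhydrite, Siderite, Quartz, Aragonite, Apatite, Gypsum, Topaz, Kaolinite, Zircon, Biotite.
One direction of perfect cleavage: narrows the field to Gypsum, Topaz, Kaolinite, Biotite.
Consistent with every observation: Biotite, Gypsum, Kaolinite, Topaz.

Biotite, Gypsum, Kaolinite, Topaz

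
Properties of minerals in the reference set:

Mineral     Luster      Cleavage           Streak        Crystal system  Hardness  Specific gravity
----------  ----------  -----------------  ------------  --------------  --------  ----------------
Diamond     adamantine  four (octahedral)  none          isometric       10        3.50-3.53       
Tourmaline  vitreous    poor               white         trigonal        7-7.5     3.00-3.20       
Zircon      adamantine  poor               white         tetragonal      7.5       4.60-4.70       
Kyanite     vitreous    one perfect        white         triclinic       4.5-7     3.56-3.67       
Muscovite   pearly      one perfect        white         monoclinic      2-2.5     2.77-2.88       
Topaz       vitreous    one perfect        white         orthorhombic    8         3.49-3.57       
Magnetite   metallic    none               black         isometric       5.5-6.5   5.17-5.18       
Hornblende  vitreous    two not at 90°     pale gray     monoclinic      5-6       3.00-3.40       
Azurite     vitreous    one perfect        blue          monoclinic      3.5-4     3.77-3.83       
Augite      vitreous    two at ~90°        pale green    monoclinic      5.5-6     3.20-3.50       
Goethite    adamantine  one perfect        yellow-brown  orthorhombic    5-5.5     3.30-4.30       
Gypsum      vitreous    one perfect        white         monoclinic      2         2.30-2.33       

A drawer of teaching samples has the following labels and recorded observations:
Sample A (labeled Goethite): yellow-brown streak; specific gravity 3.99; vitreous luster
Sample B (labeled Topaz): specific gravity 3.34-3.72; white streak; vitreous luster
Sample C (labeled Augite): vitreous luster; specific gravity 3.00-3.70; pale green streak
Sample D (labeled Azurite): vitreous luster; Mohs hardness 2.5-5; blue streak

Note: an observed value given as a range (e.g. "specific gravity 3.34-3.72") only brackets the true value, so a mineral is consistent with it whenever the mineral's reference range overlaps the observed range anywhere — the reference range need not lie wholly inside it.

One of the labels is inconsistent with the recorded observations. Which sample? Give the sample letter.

Sample A: Goethite has adamantine luster, but the record shows vitreous luster — this label is wrong.
Sample B: every observation is compatible with the reference values for Topaz.
Sample C: every observation is compatible with the reference values for Augite.
Sample D: every observation is compatible with the reference values for Azurite.
The mislabeled specimen is A.

A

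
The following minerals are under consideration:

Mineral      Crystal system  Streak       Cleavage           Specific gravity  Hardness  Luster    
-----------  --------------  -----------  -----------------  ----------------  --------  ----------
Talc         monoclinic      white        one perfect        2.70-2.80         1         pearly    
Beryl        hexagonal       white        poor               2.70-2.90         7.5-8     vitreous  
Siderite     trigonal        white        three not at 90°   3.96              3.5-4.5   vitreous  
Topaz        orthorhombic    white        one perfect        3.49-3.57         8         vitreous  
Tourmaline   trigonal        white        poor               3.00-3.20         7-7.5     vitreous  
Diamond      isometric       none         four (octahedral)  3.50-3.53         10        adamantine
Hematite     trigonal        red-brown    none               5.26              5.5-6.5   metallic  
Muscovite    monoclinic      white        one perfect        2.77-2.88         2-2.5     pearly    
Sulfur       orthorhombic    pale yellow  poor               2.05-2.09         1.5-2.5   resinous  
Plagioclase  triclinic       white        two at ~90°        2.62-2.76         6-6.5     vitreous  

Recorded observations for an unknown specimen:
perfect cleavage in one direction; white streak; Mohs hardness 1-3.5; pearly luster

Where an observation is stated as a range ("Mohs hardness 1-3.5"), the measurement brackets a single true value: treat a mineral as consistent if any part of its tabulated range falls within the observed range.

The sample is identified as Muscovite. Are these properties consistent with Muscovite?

Yes

Perfect cleavage in one direction — matches Muscovite (cleavage one perfect).
White streak — matches Muscovite (white streak).
Mohs hardness 1-3.5 — matches Muscovite (hardness 2-2.5).
Pearly luster — matches Muscovite (pearly luster).
Every observed property is compatible with the reference values for Muscovite.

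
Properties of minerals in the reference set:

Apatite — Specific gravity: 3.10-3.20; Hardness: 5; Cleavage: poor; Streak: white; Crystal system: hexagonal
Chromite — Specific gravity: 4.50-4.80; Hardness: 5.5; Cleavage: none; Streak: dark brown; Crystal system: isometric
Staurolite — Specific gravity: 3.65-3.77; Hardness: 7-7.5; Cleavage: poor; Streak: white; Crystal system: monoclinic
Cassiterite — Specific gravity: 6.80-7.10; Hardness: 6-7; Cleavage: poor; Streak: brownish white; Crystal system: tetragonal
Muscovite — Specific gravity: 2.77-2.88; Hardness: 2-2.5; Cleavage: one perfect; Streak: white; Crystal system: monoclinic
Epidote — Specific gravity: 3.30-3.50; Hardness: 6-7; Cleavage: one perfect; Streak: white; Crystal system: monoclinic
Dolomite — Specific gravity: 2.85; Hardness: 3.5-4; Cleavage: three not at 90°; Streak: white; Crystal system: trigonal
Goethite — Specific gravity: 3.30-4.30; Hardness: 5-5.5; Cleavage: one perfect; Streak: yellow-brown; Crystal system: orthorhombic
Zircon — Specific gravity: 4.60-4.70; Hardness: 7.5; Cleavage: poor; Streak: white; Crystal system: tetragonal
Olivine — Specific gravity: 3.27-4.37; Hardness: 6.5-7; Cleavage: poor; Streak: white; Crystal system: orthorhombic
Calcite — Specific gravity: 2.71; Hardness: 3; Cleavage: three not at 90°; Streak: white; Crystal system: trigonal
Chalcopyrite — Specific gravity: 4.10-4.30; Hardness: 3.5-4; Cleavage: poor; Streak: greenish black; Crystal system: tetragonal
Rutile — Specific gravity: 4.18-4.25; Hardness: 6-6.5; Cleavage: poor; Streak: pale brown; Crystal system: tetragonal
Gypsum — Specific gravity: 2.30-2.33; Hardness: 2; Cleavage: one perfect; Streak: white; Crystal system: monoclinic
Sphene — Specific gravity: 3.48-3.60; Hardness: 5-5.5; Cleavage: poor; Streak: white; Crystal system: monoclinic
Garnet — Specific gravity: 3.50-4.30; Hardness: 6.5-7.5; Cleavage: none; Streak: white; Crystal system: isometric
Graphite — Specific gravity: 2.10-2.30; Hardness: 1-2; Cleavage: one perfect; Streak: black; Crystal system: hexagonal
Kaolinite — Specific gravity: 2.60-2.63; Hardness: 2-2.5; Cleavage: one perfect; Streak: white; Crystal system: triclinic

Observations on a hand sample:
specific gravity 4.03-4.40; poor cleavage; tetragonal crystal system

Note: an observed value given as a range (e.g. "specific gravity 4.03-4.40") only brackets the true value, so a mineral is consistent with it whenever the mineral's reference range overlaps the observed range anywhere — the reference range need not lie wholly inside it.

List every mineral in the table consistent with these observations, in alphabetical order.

Specific gravity 4.03-4.40: only Goethite, Olivine, Chalcopyrite, Rutile, Garnet remain.
Poor cleavage excludes Goethite, Garnet.
Tetragonal crystal system eliminates Olivine.
The minerals that satisfy all observations are Chalcopyrite, Rutile.

Chalcopyrite, Rutile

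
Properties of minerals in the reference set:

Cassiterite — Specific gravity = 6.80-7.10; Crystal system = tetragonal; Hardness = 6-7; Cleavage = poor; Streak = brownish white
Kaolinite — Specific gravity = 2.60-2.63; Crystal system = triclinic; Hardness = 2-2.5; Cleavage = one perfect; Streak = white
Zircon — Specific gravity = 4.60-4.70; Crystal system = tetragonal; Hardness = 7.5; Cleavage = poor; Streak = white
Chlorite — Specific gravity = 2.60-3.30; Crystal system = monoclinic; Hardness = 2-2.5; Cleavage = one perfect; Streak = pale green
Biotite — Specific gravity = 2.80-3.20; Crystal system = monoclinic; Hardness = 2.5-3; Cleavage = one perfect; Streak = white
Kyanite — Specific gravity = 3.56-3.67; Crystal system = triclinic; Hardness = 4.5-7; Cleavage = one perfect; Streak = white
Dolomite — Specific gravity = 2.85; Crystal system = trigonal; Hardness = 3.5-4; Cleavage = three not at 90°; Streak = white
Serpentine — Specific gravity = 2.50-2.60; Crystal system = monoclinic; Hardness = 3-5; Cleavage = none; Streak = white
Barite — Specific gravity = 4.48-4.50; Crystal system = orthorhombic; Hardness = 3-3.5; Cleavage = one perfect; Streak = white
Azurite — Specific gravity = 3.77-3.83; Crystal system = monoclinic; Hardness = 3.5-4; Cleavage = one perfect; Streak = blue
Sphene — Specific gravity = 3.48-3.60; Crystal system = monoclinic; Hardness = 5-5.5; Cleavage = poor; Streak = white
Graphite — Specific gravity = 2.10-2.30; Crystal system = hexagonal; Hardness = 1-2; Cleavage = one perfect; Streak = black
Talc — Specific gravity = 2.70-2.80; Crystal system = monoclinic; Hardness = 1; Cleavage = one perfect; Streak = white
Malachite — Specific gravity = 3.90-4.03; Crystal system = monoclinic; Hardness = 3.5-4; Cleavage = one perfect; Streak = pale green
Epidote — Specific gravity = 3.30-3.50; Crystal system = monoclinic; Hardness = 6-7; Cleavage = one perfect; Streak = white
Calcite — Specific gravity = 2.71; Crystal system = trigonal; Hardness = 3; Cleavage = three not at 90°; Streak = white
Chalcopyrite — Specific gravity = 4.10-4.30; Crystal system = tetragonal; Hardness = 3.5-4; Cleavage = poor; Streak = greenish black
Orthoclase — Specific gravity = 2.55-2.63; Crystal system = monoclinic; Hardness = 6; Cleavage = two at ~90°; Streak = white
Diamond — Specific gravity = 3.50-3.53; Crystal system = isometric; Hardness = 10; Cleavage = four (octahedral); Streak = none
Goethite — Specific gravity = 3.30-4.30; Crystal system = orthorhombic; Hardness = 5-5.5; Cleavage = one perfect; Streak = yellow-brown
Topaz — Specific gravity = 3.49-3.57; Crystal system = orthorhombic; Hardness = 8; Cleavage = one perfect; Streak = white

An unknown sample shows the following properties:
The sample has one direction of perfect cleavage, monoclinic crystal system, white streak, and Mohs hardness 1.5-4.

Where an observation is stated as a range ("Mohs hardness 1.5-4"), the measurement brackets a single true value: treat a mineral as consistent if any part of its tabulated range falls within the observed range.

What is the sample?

Biotite

One direction of perfect cleavage — only Kaolinite, Chlorite, Biotite, Kyanite, Barite, Azurite, Graphite, Talc, Malachite, Epidote, Goethite, Topaz remain.
Monoclinic crystal system is inconsistent with Kaolinite, Kyanite, Barite, Graphite, Goethite, Topaz.
White streak rules out Chlorite, Azurite, Malachite.
Mohs hardness 1.5-4 — leaves Biotite.
Only Biotite satisfies all observations.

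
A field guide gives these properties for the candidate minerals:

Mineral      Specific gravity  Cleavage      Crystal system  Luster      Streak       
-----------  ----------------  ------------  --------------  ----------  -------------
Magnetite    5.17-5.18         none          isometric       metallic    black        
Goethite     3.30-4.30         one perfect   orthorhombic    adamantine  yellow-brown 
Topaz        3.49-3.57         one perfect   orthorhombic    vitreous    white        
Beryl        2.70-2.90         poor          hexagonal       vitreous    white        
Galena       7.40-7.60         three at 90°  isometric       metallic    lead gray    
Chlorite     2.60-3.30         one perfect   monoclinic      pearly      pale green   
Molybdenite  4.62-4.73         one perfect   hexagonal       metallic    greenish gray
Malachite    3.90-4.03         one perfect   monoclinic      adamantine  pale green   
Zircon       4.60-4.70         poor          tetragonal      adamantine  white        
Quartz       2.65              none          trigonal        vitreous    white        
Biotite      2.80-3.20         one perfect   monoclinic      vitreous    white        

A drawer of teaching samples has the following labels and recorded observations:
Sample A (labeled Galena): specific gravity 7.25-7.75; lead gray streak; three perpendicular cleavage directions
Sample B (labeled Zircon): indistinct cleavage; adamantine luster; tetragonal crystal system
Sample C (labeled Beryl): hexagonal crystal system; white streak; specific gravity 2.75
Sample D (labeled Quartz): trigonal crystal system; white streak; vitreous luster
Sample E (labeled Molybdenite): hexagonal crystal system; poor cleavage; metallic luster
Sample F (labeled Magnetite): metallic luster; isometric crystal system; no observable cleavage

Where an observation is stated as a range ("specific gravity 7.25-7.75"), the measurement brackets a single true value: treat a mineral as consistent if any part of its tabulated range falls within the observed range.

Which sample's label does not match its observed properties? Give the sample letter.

E

Sample A: nothing contradicts Galena.
Sample B: nothing contradicts Zircon.
Sample C: nothing contradicts Beryl.
Sample D: nothing contradicts Quartz.
Sample E: Molybdenite has cleavage one perfect, but the record shows poor cleavage — this label is wrong.
Sample F: nothing contradicts Magnetite.
Sample E is the mislabeled one.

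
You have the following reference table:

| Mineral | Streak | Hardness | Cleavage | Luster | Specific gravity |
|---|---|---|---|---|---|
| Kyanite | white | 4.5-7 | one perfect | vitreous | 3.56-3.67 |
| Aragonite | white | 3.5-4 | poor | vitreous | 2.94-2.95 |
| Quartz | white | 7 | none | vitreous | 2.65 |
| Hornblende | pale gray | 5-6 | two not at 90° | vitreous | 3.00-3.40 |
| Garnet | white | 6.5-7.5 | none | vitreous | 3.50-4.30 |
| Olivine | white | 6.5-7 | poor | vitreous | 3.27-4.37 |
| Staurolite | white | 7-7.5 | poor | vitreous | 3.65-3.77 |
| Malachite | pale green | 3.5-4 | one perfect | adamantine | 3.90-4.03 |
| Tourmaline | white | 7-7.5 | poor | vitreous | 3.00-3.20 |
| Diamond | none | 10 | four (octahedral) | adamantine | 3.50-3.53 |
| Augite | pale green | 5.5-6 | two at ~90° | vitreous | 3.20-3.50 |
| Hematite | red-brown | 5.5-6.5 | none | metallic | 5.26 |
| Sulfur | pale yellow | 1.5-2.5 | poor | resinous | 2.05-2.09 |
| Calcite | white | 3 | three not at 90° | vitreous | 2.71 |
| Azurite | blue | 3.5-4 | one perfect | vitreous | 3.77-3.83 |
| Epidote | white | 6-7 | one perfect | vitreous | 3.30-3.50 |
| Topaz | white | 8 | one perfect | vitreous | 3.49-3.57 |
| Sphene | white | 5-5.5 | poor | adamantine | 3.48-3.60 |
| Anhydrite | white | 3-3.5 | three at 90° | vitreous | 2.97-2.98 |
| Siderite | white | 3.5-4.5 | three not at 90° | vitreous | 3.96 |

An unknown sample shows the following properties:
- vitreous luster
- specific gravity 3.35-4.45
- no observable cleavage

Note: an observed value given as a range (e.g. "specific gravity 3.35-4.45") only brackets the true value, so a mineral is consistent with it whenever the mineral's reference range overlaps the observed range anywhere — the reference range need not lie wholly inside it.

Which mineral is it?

Garnet

Vitreous luster eliminates Malachite, Diamond, Hematite, Sulfur, Sphene.
Specific gravity 3.35-4.45 eliminates Aragonite, Quartz, Tourmaline, Calcite, Anhydrite.
No observable cleavage — Garnet remains.
Garnet is the sole remaining match.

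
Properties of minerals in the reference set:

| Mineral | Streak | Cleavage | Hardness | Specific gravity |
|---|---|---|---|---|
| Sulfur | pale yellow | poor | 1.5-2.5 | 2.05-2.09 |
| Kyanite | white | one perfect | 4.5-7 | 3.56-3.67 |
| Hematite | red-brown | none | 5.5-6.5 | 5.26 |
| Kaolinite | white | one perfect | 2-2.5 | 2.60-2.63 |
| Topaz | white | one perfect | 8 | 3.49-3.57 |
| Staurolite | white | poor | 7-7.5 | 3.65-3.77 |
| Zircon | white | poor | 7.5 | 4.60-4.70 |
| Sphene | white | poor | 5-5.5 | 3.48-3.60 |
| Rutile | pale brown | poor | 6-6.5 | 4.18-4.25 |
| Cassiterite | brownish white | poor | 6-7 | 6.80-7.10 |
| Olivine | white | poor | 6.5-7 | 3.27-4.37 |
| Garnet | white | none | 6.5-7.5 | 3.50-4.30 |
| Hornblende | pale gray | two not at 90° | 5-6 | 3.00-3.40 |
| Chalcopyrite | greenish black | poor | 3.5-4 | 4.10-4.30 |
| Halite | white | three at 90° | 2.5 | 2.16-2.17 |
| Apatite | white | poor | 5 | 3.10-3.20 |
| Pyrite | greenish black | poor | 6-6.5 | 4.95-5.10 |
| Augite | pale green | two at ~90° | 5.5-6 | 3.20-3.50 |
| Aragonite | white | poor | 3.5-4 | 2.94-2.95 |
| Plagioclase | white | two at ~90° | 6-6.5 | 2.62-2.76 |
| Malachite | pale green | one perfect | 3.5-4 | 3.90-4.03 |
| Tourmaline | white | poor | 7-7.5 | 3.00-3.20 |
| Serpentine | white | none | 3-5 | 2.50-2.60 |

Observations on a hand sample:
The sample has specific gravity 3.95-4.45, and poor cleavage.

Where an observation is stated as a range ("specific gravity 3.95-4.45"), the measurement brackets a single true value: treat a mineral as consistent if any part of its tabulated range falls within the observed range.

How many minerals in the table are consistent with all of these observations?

Specific gravity 3.95-4.45: leaves Rutile, Olivine, Garnet, Chalcopyrite, Malachite.
Poor cleavage eliminates Garnet, Malachite.
The minerals that satisfy all observations are Chalcopyrite, Olivine, Rutile.
That is 3 minerals.

3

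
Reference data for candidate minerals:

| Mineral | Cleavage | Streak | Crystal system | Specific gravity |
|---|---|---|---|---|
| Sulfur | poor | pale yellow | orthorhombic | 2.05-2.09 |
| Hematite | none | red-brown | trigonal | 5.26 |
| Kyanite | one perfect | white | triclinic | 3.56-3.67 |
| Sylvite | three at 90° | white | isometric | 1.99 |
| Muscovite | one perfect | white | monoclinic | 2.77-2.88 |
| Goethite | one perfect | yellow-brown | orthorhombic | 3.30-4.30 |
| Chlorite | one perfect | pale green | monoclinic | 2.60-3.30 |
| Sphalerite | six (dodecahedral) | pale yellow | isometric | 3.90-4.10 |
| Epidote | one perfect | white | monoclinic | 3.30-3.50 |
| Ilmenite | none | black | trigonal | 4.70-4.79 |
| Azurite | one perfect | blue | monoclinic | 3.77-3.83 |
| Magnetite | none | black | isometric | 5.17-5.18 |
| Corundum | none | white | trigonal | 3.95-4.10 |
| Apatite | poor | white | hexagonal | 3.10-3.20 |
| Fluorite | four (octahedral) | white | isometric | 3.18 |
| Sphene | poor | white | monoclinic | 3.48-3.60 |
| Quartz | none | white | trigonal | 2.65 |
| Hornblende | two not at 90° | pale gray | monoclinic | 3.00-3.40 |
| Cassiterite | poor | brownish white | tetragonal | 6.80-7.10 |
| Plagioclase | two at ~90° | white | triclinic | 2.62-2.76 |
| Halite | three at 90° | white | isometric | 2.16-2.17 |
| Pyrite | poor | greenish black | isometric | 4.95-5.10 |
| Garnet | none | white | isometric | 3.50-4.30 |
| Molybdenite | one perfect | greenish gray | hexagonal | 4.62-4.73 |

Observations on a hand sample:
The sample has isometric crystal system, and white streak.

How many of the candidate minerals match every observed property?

Isometric crystal system: leaves Sylvite, Sphalerite, Magnetite, Fluorite, Halite, Pyrite, Garnet.
White streak is inconsistent with Sphalerite, Magnetite, Pyrite.
The minerals that satisfy all observations are Fluorite, Garnet, Halite, Sylvite.
That is 4 minerals.

4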